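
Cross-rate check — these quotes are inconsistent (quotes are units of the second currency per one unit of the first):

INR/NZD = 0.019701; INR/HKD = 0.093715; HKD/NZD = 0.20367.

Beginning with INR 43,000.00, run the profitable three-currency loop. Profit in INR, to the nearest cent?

Profit: INR 1,383.40

Profitable loop is INR → NZD → HKD → INR:
INR 43,000.00 × 0.019701 = NZD 847.14
NZD 847.14 ÷ 0.20367 = HKD 4,159.39
HKD 4,159.39 ÷ 0.093715 = INR 44,383.40
Profit = INR 44,383.40 − INR 43,000.00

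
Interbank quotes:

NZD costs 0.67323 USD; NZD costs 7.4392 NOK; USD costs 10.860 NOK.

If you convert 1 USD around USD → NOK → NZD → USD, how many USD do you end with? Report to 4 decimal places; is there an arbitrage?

0.9828 (arbitrage exists)

Around USD → NOK → NZD → USD: 1 × 10.860 ÷ 7.4392 × 0.67323 = 0.982804
Product < 1; profitable direction is USD → NZD → NOK → USD.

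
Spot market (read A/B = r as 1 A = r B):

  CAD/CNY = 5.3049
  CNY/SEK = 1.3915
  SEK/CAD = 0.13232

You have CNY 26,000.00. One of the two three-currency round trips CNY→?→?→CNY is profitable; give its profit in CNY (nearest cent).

Profitable loop is CNY → CAD → SEK → CNY:
CNY 26,000.00 ÷ 5.3049 = CAD 4,901.13
CAD 4,901.13 ÷ 0.13232 = SEK 37,039.97
SEK 37,039.97 ÷ 1.3915 = CNY 26,618.74
Profit = CNY 26,618.74 − CNY 26,000.00

Profit: CNY 618.74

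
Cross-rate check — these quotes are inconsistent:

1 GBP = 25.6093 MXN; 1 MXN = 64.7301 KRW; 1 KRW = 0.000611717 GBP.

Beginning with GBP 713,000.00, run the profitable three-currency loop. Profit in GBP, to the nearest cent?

Profitable loop is GBP → MXN → KRW → GBP:
GBP 713,000.00 × 25.6093 = MXN 18,259,430.90
MXN 18,259,430.90 × 64.7301 = KRW 1,181,934,788
KRW 1,181,934,788 × 0.000611717 = GBP 723,009.60
Profit = GBP 723,009.60 − GBP 713,000.00

Profit: GBP 10,009.60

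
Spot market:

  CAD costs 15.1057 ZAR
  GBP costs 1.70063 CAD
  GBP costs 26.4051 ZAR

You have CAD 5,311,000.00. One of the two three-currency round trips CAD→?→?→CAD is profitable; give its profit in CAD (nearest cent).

Profit: CAD 148,004.18

Profitable loop is CAD → GBP → ZAR → CAD:
CAD 5,311,000.00 ÷ 1.70063 = GBP 3,122,960.31
GBP 3,122,960.31 × 26.4051 = ZAR 82,462,079.41
ZAR 82,462,079.41 ÷ 15.1057 = CAD 5,459,004.18
Profit = CAD 5,459,004.18 − CAD 5,311,000.00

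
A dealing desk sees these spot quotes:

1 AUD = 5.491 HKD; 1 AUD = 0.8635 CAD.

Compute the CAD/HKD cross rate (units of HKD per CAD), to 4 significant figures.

1 CAD ÷ 0.8635 = 1.15808 AUD
1.15808 AUD × 5.491 = 6.359 HKD

CAD/HKD = 6.359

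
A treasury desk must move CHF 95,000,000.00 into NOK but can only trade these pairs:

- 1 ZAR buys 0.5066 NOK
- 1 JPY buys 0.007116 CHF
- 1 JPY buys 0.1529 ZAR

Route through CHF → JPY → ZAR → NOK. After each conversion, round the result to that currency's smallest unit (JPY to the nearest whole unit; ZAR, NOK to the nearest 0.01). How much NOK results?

CHF 95,000,000.00 ÷ 0.007116 = JPY 13,350,196,740
JPY 13,350,196,740 × 0.1529 = ZAR 2,041,245,081.55
ZAR 2,041,245,081.55 × 0.5066 = NOK 1,034,094,758.31

NOK 1,034,094,758.31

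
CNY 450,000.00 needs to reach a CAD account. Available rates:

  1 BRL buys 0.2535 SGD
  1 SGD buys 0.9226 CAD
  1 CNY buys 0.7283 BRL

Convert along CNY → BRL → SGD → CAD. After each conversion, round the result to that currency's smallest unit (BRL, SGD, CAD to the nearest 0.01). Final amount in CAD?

CNY 450,000.00 × 0.7283 = BRL 327,735.00
BRL 327,735.00 × 0.2535 = SGD 83,080.82
SGD 83,080.82 × 0.9226 = CAD 76,650.36

CAD 76,650.36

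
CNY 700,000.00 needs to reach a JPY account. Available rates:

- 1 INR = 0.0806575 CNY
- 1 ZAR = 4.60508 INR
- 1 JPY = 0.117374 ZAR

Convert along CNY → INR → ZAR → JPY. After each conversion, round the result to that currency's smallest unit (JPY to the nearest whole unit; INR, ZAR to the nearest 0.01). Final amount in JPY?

JPY 16,056,253

CNY 700,000.00 ÷ 0.0806575 = INR 8,678,672.16
INR 8,678,672.16 ÷ 4.60508 = ZAR 1,884,586.62
ZAR 1,884,586.62 ÷ 0.117374 = JPY 16,056,253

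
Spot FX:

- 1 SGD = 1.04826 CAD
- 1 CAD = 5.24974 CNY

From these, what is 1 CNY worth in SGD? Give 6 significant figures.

1 CNY ÷ 5.24974 = 0.190486 CAD
0.190486 CAD ÷ 1.04826 = 0.181716 SGD

CNY/SGD = 0.181716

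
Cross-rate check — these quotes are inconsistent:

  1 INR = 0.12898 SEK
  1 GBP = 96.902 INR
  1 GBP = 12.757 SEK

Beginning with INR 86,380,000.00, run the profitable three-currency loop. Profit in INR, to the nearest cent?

Profit: INR 1,787,117.41

Profitable loop is INR → GBP → SEK → INR:
INR 86,380,000.00 ÷ 96.902 = GBP 891,416.07
GBP 891,416.07 × 12.757 = SEK 11,371,794.80
SEK 11,371,794.80 ÷ 0.12898 = INR 88,167,117.41
Profit = INR 88,167,117.41 − INR 86,380,000.00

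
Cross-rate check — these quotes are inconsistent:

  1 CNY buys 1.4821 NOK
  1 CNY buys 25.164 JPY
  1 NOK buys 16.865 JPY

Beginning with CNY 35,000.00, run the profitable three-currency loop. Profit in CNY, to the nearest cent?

Profitable loop is CNY → JPY → NOK → CNY:
CNY 35,000.00 × 25.164 = JPY 880,740
JPY 880,740 ÷ 16.865 = NOK 52,222.95
NOK 52,222.95 ÷ 1.4821 = CNY 35,235.78
Profit = CNY 35,235.78 − CNY 35,000.00

Profit: CNY 235.78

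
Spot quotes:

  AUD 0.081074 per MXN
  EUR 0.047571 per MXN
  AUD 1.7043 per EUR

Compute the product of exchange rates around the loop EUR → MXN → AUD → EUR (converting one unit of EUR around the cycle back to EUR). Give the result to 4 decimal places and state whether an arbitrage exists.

Around EUR → MXN → AUD → EUR: 1 ÷ 0.047571 × 0.081074 ÷ 1.7043 = 0.999985
Product ≈ 1 (deviation 0.002%, within rounding noise).

1.0000 (no arbitrage)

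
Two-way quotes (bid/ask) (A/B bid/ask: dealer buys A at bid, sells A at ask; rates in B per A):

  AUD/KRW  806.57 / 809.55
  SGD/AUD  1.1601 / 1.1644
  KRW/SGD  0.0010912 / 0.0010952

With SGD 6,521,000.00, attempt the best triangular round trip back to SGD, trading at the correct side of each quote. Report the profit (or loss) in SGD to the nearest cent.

Net profit: SGD 137,187.93

Best loop SGD → AUD → KRW → SGD:
SGD 6,521,000.00 × 1.1601 (sell SGD at bid) = AUD 7,565,012.10
AUD 7,565,012.10 × 806.57 (sell AUD at bid) = KRW 6,101,711,809
KRW 6,101,711,809 × 0.0010912 (sell KRW at bid) = SGD 6,658,187.93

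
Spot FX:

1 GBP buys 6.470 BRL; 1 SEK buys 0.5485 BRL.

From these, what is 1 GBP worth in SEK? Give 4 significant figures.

1 GBP × 6.470 = 6.47 BRL
6.47 BRL ÷ 0.5485 = 11.7958 SEK

GBP/SEK = 11.80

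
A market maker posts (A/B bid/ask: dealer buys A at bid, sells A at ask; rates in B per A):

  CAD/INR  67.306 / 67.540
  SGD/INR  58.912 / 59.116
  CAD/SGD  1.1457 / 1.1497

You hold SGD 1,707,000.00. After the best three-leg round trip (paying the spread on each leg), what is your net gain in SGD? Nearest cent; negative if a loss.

Best loop SGD → INR → CAD → SGD:
SGD 1,707,000.00 × 58.912 (sell SGD at bid) = INR 100,562,784.00
INR 100,562,784.00 ÷ 67.540 (buy CAD at ask) = CAD 1,488,936.69
CAD 1,488,936.69 × 1.1457 (sell CAD at bid) = SGD 1,705,874.77

Net result: SGD -1,125.23 (no profitable arbitrage after spreads)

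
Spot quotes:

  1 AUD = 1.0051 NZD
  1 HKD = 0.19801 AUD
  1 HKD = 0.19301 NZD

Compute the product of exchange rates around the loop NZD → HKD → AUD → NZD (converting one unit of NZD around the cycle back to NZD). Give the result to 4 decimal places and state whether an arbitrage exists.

Around NZD → HKD → AUD → NZD: 1 ÷ 0.19301 × 0.19801 × 1.0051 = 1.031138
Product > 1; profitable direction is NZD → HKD → AUD → NZD.

1.0311 (arbitrage exists)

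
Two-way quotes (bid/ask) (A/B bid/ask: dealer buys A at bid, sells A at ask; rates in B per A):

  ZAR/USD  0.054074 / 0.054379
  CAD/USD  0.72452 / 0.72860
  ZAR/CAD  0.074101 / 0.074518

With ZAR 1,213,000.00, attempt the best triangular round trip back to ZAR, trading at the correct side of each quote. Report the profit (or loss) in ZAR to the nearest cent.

Net result: ZAR -4,910.97 (no profitable arbitrage after spreads)

Best loop ZAR → USD → CAD → ZAR:
ZAR 1,213,000.00 × 0.054074 (sell ZAR at bid) = USD 65,591.76
USD 65,591.76 ÷ 0.72860 (buy CAD at ask) = CAD 90,024.38
CAD 90,024.38 ÷ 0.074518 (buy ZAR at ask) = ZAR 1,208,089.03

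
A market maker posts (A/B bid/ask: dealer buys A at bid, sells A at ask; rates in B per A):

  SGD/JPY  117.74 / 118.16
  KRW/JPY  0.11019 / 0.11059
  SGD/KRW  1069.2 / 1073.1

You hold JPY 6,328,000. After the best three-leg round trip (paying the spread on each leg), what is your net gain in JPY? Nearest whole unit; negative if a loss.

Best loop JPY → SGD → KRW → JPY:
JPY 6,328,000 ÷ 118.16 (buy SGD at ask) = SGD 53,554.50
SGD 53,554.50 × 1069.2 (sell SGD at bid) = KRW 57,260,474
KRW 57,260,474 × 0.11019 (sell KRW at bid) = JPY 6,309,532

Net result: JPY -18,468 (no profitable arbitrage after spreads)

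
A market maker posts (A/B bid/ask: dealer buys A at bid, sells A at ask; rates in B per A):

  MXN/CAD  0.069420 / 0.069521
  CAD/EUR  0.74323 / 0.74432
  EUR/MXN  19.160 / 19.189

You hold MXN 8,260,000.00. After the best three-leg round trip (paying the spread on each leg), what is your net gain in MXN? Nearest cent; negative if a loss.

Net profit: MXN 58,633.78

Best loop MXN → EUR → CAD → MXN:
MXN 8,260,000.00 ÷ 19.189 (buy EUR at ask) = EUR 430,454.95
EUR 430,454.95 ÷ 0.74432 (buy CAD at ask) = CAD 578,319.74
CAD 578,319.74 ÷ 0.069521 (buy MXN at ask) = MXN 8,318,633.78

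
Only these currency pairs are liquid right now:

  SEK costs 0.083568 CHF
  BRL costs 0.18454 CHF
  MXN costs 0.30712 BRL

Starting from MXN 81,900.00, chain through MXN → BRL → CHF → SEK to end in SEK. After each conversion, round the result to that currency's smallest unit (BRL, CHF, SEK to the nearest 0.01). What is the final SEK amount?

MXN 81,900.00 × 0.30712 = BRL 25,153.13
BRL 25,153.13 × 0.18454 = CHF 4,641.76
CHF 4,641.76 ÷ 0.083568 = SEK 55,544.71

SEK 55,544.71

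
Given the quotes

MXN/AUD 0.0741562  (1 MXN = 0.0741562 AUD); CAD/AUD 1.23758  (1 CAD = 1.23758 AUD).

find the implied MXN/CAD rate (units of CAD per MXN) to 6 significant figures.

1 MXN × 0.0741562 = 0.0741562 AUD
0.0741562 AUD ÷ 1.23758 = 0.0599203 CAD

MXN/CAD = 0.0599203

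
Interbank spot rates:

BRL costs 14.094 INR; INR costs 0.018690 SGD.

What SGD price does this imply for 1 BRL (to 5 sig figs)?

1 BRL × 14.094 = 14.094 INR
14.094 INR × 0.018690 = 0.263417 SGD

BRL/SGD = 0.26342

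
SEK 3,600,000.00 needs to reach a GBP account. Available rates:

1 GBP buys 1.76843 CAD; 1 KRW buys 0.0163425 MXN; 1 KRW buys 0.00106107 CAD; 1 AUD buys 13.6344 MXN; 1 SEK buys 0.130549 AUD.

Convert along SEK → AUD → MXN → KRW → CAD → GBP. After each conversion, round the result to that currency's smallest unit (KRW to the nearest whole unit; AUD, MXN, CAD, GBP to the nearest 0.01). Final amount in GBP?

SEK 3,600,000.00 × 0.130549 = AUD 469,976.40
AUD 469,976.40 × 13.6344 = MXN 6,407,846.23
MXN 6,407,846.23 ÷ 0.0163425 = KRW 392,097,062
KRW 392,097,062 × 0.00106107 = CAD 416,042.43
CAD 416,042.43 ÷ 1.76843 = GBP 235,260.90

GBP 235,260.90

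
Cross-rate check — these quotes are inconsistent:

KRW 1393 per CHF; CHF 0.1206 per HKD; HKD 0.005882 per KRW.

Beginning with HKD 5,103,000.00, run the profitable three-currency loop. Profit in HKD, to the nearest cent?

Profit: HKD 61,188.95

Profitable loop is HKD → KRW → CHF → HKD:
HKD 5,103,000.00 ÷ 0.005882 = KRW 867,562,054
KRW 867,562,054 ÷ 1393 = CHF 622,801.19
CHF 622,801.19 ÷ 0.1206 = HKD 5,164,188.95
Profit = HKD 5,164,188.95 − HKD 5,103,000.00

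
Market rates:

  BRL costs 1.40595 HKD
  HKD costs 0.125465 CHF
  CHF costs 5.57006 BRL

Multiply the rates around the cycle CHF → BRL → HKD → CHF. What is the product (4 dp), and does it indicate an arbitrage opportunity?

0.9825 (arbitrage exists)

Around CHF → BRL → HKD → CHF: 1 × 5.57006 × 1.40595 × 0.125465 = 0.982545
Product < 1; profitable direction is CHF → HKD → BRL → CHF.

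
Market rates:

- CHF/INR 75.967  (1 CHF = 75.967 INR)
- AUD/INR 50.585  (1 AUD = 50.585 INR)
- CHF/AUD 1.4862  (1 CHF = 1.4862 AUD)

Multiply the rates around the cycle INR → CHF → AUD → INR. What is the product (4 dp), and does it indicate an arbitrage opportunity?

Around INR → CHF → AUD → INR: 1 ÷ 75.967 × 1.4862 × 50.585 = 0.989633
Product < 1; profitable direction is INR → AUD → CHF → INR.

0.9896 (arbitrage exists)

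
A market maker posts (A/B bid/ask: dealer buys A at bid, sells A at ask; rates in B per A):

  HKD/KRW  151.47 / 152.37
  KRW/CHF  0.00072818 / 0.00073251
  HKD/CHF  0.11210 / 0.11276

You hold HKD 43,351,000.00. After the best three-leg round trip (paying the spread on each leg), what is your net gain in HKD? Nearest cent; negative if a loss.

Best loop HKD → CHF → KRW → HKD:
HKD 43,351,000.00 × 0.11210 (sell HKD at bid) = CHF 4,859,647.10
CHF 4,859,647.10 ÷ 0.00073251 (buy KRW at ask) = KRW 6,634,239,942
KRW 6,634,239,942 ÷ 152.37 (buy HKD at ask) = HKD 43,540,329.08

Net profit: HKD 189,329.08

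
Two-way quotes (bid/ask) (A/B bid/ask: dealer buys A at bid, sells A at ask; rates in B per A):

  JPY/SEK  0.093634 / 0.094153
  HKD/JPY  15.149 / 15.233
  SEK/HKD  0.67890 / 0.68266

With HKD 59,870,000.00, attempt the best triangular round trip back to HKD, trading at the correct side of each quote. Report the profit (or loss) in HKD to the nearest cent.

Net profit: HKD 1,278,413.98

Best loop HKD → SEK → JPY → HKD:
HKD 59,870,000.00 ÷ 0.68266 (buy SEK at ask) = SEK 87,701,051.77
SEK 87,701,051.77 ÷ 0.094153 (buy JPY at ask) = JPY 931,473,790
JPY 931,473,790 ÷ 15.233 (buy HKD at ask) = HKD 61,148,413.98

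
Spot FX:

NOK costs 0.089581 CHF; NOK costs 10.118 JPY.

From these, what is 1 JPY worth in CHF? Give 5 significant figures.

JPY/CHF = 0.0088536

1 JPY ÷ 10.118 = 0.0988338 NOK
0.0988338 NOK × 0.089581 = 0.00885363 CHF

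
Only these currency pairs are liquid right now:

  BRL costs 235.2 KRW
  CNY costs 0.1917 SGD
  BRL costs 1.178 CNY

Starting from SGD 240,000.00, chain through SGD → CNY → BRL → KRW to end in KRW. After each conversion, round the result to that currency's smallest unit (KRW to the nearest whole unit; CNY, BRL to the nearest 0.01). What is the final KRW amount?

SGD 240,000.00 ÷ 0.1917 = CNY 1,251,956.18
CNY 1,251,956.18 ÷ 1.178 = BRL 1,062,781.14
BRL 1,062,781.14 × 235.2 = KRW 249,966,124

KRW 249,966,124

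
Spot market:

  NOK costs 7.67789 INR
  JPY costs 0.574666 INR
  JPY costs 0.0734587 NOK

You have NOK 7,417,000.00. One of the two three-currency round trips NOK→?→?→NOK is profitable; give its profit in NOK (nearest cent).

Profit: NOK 140,160.71

Profitable loop is NOK → JPY → INR → NOK:
NOK 7,417,000.00 ÷ 0.0734587 = JPY 100,968,299
JPY 100,968,299 × 0.574666 = INR 58,023,048.62
INR 58,023,048.62 ÷ 7.67789 = NOK 7,557,160.71
Profit = NOK 7,557,160.71 − NOK 7,417,000.00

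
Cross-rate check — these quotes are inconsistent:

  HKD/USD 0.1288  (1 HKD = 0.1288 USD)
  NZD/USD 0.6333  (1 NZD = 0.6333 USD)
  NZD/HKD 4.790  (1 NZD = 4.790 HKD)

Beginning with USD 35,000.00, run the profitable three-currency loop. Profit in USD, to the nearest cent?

Profitable loop is USD → HKD → NZD → USD:
USD 35,000.00 ÷ 0.1288 = HKD 271,739.13
HKD 271,739.13 ÷ 4.790 = NZD 56,730.51
NZD 56,730.51 × 0.6333 = USD 35,927.43
Profit = USD 35,927.43 − USD 35,000.00

Profit: USD 927.43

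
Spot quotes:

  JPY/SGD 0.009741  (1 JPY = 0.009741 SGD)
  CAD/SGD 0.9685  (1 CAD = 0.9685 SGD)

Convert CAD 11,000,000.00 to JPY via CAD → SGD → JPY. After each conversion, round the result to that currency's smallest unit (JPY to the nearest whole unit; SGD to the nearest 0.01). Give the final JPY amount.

JPY 1,093,676,214

CAD 11,000,000.00 × 0.9685 = SGD 10,653,500.00
SGD 10,653,500.00 ÷ 0.009741 = JPY 1,093,676,214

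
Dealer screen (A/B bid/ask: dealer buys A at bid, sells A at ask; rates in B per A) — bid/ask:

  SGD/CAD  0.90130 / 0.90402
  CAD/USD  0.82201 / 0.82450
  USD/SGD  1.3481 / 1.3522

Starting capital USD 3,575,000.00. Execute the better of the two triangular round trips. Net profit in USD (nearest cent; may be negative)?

Best loop USD → SGD → CAD → USD:
USD 3,575,000.00 × 1.3481 (sell USD at bid) = SGD 4,819,457.50
SGD 4,819,457.50 × 0.90130 (sell SGD at bid) = CAD 4,343,777.04
CAD 4,343,777.04 × 0.82201 (sell CAD at bid) = USD 3,570,628.17

Net result: USD -4,371.83 (no profitable arbitrage after spreads)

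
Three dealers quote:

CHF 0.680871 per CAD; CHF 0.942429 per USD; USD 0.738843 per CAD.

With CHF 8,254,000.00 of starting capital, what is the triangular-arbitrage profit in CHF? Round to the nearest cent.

Profit: CHF 187,126.96

Profitable loop is CHF → CAD → USD → CHF:
CHF 8,254,000.00 ÷ 0.680871 = CAD 12,122,707.53
CAD 12,122,707.53 × 0.738843 = USD 8,956,777.60
USD 8,956,777.60 × 0.942429 = CHF 8,441,126.96
Profit = CHF 8,441,126.96 − CHF 8,254,000.00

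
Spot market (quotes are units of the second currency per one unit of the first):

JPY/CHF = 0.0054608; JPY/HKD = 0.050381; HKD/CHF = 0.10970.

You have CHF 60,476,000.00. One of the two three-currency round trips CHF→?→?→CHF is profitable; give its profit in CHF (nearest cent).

Profit: CHF 730,873.86

Profitable loop is CHF → JPY → HKD → CHF:
CHF 60,476,000.00 ÷ 0.0054608 = JPY 11,074,567,829
JPY 11,074,567,829 × 0.050381 = HKD 557,947,801.79
HKD 557,947,801.79 × 0.10970 = CHF 61,206,873.86
Profit = CHF 61,206,873.86 − CHF 60,476,000.00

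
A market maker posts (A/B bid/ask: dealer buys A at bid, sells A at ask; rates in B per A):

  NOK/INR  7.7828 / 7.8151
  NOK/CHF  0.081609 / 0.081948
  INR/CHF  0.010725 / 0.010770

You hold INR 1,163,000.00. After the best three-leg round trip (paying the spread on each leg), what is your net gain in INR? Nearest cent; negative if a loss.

Net profit: INR 21,607.63

Best loop INR → CHF → NOK → INR:
INR 1,163,000.00 × 0.010725 (sell INR at bid) = CHF 12,473.18
CHF 12,473.18 ÷ 0.081948 (buy NOK at ask) = NOK 152,208.41
NOK 152,208.41 × 7.7828 (sell NOK at bid) = INR 1,184,607.63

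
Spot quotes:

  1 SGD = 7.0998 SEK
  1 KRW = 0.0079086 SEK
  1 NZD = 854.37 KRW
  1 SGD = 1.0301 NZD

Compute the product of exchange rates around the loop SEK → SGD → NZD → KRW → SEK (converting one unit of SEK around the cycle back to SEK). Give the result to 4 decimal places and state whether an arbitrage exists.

0.9803 (arbitrage exists)

Around SEK → SGD → NZD → KRW → SEK: 1 ÷ 7.0998 × 1.0301 × 854.37 × 0.0079086 = 0.980345
Product < 1; profitable direction is SEK → KRW → NZD → SGD → SEK.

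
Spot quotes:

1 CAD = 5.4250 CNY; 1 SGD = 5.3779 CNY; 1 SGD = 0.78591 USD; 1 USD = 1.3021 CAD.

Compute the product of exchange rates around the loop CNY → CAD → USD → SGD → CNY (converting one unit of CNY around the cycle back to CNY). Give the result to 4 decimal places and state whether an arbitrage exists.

0.9687 (arbitrage exists)

Around CNY → CAD → USD → SGD → CNY: 1 ÷ 5.4250 ÷ 1.3021 ÷ 0.78591 × 5.3779 = 0.968715
Product < 1; profitable direction is CNY → SGD → USD → CAD → CNY.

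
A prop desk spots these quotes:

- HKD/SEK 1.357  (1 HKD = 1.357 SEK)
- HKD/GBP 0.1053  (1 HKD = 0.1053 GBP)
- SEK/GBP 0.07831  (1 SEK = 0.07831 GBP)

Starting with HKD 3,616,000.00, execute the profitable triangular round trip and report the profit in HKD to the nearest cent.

Profitable loop is HKD → SEK → GBP → HKD:
HKD 3,616,000.00 × 1.357 = SEK 4,906,912.00
SEK 4,906,912.00 × 0.07831 = GBP 384,260.28
GBP 384,260.28 ÷ 0.1053 = HKD 3,649,195.43
Profit = HKD 3,649,195.43 − HKD 3,616,000.00

Profit: HKD 33,195.43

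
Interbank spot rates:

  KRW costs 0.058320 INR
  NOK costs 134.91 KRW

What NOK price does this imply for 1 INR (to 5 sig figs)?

1 INR ÷ 0.058320 = 17.1468 KRW
17.1468 KRW ÷ 134.91 = 0.127098 NOK

INR/NOK = 0.12710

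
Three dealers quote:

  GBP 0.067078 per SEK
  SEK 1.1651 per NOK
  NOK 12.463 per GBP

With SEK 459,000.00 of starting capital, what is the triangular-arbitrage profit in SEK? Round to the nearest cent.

Profitable loop is SEK → NOK → GBP → SEK:
SEK 459,000.00 ÷ 1.1651 = NOK 393,957.60
NOK 393,957.60 ÷ 12.463 = GBP 31,610.17
GBP 31,610.17 ÷ 0.067078 = SEK 471,245.03
Profit = SEK 471,245.03 − SEK 459,000.00

Profit: SEK 12,245.03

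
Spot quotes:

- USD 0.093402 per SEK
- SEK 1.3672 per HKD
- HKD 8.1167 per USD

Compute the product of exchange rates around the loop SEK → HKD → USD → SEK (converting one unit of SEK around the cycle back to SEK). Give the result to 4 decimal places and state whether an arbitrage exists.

Around SEK → HKD → USD → SEK: 1 ÷ 1.3672 ÷ 8.1167 ÷ 0.093402 = 0.964789
Product < 1; profitable direction is SEK → USD → HKD → SEK.

0.9648 (arbitrage exists)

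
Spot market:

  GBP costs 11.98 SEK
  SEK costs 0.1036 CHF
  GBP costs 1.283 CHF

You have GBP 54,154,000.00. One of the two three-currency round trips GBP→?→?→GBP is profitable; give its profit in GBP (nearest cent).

Profit: GBP 1,826,996.32

Profitable loop is GBP → CHF → SEK → GBP:
GBP 54,154,000.00 × 1.283 = CHF 69,479,582.00
CHF 69,479,582.00 ÷ 0.1036 = SEK 670,652,335.91
SEK 670,652,335.91 ÷ 11.98 = GBP 55,980,996.32
Profit = GBP 55,980,996.32 − GBP 54,154,000.00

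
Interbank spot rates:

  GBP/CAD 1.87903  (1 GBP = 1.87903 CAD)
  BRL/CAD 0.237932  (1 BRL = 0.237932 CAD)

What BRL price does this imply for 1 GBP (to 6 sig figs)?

GBP/BRL = 7.89734

1 GBP × 1.87903 = 1.87903 CAD
1.87903 CAD ÷ 0.237932 = 7.89734 BRL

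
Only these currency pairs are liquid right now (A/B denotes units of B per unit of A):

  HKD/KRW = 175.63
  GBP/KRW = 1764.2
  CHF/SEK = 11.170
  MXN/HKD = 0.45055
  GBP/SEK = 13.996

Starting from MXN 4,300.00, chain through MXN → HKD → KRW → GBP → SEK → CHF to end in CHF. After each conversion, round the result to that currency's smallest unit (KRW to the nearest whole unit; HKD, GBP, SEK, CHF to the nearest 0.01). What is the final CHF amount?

MXN 4,300.00 × 0.45055 = HKD 1,937.37
HKD 1,937.37 × 175.63 = KRW 340,260
KRW 340,260 ÷ 1764.2 = GBP 192.87
GBP 192.87 × 13.996 = SEK 2,699.41
SEK 2,699.41 ÷ 11.170 = CHF 241.67

CHF 241.67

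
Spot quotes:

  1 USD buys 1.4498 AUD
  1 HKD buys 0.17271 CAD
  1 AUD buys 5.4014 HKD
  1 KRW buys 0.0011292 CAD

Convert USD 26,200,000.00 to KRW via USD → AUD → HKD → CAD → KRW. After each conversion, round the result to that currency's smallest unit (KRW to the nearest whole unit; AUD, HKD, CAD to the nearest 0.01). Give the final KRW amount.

KRW 31,380,679,366

USD 26,200,000.00 × 1.4498 = AUD 37,984,760.00
AUD 37,984,760.00 × 5.4014 = HKD 205,170,882.66
HKD 205,170,882.66 × 0.17271 = CAD 35,435,063.14
CAD 35,435,063.14 ÷ 0.0011292 = KRW 31,380,679,366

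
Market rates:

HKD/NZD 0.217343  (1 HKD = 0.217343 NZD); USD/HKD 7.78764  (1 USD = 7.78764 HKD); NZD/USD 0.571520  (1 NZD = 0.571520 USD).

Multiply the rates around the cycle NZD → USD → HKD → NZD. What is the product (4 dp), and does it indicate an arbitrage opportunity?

Around NZD → USD → HKD → NZD: 1 × 0.571520 × 7.78764 × 0.217343 = 0.967348
Product < 1; profitable direction is NZD → HKD → USD → NZD.

0.9673 (arbitrage exists)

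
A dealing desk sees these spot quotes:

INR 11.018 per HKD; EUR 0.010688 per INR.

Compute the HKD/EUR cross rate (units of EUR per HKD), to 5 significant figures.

1 HKD × 11.018 = 11.018 INR
11.018 INR × 0.010688 = 0.11776 EUR

HKD/EUR = 0.11776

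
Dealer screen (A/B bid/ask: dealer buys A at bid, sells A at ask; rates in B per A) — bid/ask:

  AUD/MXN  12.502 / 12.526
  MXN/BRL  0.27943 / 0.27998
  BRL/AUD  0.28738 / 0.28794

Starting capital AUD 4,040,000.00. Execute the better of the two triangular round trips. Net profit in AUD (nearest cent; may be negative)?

Net profit: AUD 15,929.81

Best loop AUD → MXN → BRL → AUD:
AUD 4,040,000.00 × 12.502 (sell AUD at bid) = MXN 50,508,080.00
MXN 50,508,080.00 × 0.27943 (sell MXN at bid) = BRL 14,113,472.79
BRL 14,113,472.79 × 0.28738 (sell BRL at bid) = AUD 4,055,929.81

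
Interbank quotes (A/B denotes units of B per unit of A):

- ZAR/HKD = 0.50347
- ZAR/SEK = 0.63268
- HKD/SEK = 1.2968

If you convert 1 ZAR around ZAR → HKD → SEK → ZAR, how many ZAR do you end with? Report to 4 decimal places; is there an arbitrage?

1.0320 (arbitrage exists)

Around ZAR → HKD → SEK → ZAR: 1 × 0.50347 × 1.2968 ÷ 0.63268 = 1.031959
Product > 1; profitable direction is ZAR → HKD → SEK → ZAR.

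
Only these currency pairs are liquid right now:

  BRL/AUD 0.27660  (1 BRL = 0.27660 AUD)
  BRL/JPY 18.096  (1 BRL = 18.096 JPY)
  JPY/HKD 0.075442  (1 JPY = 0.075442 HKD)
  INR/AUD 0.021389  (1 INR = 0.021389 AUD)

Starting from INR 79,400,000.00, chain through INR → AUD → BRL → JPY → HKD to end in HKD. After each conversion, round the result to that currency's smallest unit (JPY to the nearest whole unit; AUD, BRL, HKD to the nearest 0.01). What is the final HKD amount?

INR 79,400,000.00 × 0.021389 = AUD 1,698,286.60
AUD 1,698,286.60 ÷ 0.27660 = BRL 6,139,864.79
BRL 6,139,864.79 × 18.096 = JPY 111,106,993
JPY 111,106,993 × 0.075442 = HKD 8,382,133.77

HKD 8,382,133.77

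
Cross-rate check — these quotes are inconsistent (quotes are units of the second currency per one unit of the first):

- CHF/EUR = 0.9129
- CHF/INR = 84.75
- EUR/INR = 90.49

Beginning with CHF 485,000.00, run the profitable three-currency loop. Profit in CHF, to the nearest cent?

Profitable loop is CHF → INR → EUR → CHF:
CHF 485,000.00 × 84.75 = INR 41,103,750.00
INR 41,103,750.00 ÷ 90.49 = EUR 454,235.27
EUR 454,235.27 ÷ 0.9129 = CHF 497,573.97
Profit = CHF 497,573.97 − CHF 485,000.00

Profit: CHF 12,573.97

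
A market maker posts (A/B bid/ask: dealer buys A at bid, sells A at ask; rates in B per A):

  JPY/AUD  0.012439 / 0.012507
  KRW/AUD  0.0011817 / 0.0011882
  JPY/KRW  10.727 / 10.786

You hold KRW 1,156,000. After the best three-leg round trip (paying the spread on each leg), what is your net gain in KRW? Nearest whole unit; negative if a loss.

Best loop KRW → AUD → JPY → KRW:
KRW 1,156,000 × 0.0011817 (sell KRW at bid) = AUD 1,366.05
AUD 1,366.05 ÷ 0.012507 (buy JPY at ask) = JPY 109,222
JPY 109,222 × 10.727 (sell JPY at bid) = KRW 1,171,629

Net profit: KRW 15,629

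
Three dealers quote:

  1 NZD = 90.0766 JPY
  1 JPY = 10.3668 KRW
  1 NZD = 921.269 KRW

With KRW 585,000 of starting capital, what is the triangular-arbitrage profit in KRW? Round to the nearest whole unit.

Profit: KRW 7,961

Profitable loop is KRW → NZD → JPY → KRW:
KRW 585,000 ÷ 921.269 = NZD 634.99
NZD 634.99 × 90.0766 = JPY 57,198
JPY 57,198 × 10.3668 = KRW 592,961
Profit = KRW 592,961 − KRW 585,000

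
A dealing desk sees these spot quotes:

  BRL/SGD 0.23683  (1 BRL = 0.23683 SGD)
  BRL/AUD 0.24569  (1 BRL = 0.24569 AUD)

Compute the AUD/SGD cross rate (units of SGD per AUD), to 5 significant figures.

AUD/SGD = 0.96394

1 AUD ÷ 0.24569 = 4.07017 BRL
4.07017 BRL × 0.23683 = 0.963938 SGD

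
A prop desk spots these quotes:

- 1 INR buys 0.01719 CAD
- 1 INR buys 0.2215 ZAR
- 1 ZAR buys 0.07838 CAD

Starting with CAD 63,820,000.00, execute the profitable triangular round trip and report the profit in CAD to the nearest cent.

Profitable loop is CAD → INR → ZAR → CAD:
CAD 63,820,000.00 ÷ 0.01719 = INR 3,712,623,618.38
INR 3,712,623,618.38 × 0.2215 = ZAR 822,346,131.47
ZAR 822,346,131.47 × 0.07838 = CAD 64,455,489.78
Profit = CAD 64,455,489.78 − CAD 63,820,000.00

Profit: CAD 635,489.78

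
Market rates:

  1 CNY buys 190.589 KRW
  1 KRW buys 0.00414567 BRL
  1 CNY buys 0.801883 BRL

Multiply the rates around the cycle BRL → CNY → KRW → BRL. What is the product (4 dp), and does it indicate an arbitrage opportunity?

Around BRL → CNY → KRW → BRL: 1 ÷ 0.801883 × 190.589 × 0.00414567 = 0.985330
Product < 1; profitable direction is BRL → KRW → CNY → BRL.

0.9853 (arbitrage exists)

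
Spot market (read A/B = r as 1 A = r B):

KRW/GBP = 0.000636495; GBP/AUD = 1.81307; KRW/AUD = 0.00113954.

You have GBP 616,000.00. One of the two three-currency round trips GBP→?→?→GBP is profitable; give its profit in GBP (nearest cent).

Profit: GBP 7,822.03

Profitable loop is GBP → AUD → KRW → GBP:
GBP 616,000.00 × 1.81307 = AUD 1,116,851.12
AUD 1,116,851.12 ÷ 0.00113954 = KRW 980,089,440
KRW 980,089,440 × 0.000636495 = GBP 623,822.03
Profit = GBP 623,822.03 − GBP 616,000.00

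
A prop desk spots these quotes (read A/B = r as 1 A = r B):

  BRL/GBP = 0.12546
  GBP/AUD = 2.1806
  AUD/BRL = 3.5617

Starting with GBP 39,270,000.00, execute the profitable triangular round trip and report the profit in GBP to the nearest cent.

Profitable loop is GBP → BRL → AUD → GBP:
GBP 39,270,000.00 ÷ 0.12546 = BRL 313,008,130.08
BRL 313,008,130.08 ÷ 3.5617 = AUD 87,881,666.08
AUD 87,881,666.08 ÷ 2.1806 = GBP 40,301,598.68
Profit = GBP 40,301,598.68 − GBP 39,270,000.00

Profit: GBP 1,031,598.68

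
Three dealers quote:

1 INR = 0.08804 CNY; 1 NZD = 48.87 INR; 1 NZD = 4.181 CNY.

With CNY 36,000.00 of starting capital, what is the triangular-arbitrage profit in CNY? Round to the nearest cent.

Profitable loop is CNY → NZD → INR → CNY:
CNY 36,000.00 ÷ 4.181 = NZD 8,610.38
NZD 8,610.38 × 48.87 = INR 420,789.28
INR 420,789.28 × 0.08804 = CNY 37,046.29
Profit = CNY 37,046.29 − CNY 36,000.00

Profit: CNY 1,046.29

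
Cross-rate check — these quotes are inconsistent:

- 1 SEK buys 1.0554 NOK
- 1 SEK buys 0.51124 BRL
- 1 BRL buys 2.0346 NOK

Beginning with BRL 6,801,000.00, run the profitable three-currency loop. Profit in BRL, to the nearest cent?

Profitable loop is BRL → SEK → NOK → BRL:
BRL 6,801,000.00 ÷ 0.51124 = SEK 13,302,949.69
SEK 13,302,949.69 × 1.0554 = NOK 14,039,933.10
NOK 14,039,933.10 ÷ 2.0346 = BRL 6,900,586.41
Profit = BRL 6,900,586.41 − BRL 6,801,000.00

Profit: BRL 99,586.41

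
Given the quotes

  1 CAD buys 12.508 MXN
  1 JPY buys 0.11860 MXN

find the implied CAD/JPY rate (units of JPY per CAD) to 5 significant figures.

1 CAD × 12.508 = 12.508 MXN
12.508 MXN ÷ 0.11860 = 105.464 JPY

CAD/JPY = 105.46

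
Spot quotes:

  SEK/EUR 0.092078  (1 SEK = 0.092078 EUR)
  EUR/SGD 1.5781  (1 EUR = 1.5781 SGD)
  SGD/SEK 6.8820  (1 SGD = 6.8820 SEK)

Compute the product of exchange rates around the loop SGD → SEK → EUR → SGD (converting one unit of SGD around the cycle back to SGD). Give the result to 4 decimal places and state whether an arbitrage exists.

Around SGD → SEK → EUR → SGD: 1 × 6.8820 × 0.092078 × 1.5781 = 1.000012
Product ≈ 1 (deviation 0.001%, within rounding noise).

1.0000 (no arbitrage)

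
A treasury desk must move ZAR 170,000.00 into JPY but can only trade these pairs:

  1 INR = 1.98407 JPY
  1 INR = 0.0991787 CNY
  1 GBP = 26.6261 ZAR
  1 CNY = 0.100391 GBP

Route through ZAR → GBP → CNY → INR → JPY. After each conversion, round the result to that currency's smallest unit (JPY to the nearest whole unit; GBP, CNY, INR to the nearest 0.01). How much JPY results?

JPY 1,272,287

ZAR 170,000.00 ÷ 26.6261 = GBP 6,384.71
GBP 6,384.71 ÷ 0.100391 = CNY 63,598.43
CNY 63,598.43 ÷ 0.0991787 = INR 641,250.89
INR 641,250.89 × 1.98407 = JPY 1,272,287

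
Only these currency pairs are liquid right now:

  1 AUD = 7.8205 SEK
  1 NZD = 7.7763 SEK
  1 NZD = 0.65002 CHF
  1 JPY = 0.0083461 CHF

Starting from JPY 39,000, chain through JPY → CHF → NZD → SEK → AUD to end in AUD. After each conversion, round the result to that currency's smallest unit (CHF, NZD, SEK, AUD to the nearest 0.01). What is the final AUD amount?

JPY 39,000 × 0.0083461 = CHF 325.50
CHF 325.50 ÷ 0.65002 = NZD 500.75
NZD 500.75 × 7.7763 = SEK 3,893.98
SEK 3,893.98 ÷ 7.8205 = AUD 497.92

AUD 497.92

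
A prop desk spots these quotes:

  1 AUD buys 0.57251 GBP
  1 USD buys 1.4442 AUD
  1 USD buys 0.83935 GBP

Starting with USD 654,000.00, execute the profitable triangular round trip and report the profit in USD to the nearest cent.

Profit: USD 9,911.86

Profitable loop is USD → GBP → AUD → USD:
USD 654,000.00 × 0.83935 = GBP 548,934.90
GBP 548,934.90 ÷ 0.57251 = AUD 958,821.51
AUD 958,821.51 ÷ 1.4442 = USD 663,911.86
Profit = USD 663,911.86 − USD 654,000.00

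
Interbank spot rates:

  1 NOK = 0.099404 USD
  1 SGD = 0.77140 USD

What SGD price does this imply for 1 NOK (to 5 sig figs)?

NOK/SGD = 0.12886

1 NOK × 0.099404 = 0.099404 USD
0.099404 USD ÷ 0.77140 = 0.128862 SGD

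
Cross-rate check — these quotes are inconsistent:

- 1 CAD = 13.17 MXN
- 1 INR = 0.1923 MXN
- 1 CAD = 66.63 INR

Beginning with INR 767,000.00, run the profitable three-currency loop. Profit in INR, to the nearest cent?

Profitable loop is INR → CAD → MXN → INR:
INR 767,000.00 ÷ 66.63 = CAD 11,511.33
CAD 11,511.33 × 13.17 = MXN 151,604.23
MXN 151,604.23 ÷ 0.1923 = INR 788,373.54
Profit = INR 788,373.54 − INR 767,000.00

Profit: INR 21,373.54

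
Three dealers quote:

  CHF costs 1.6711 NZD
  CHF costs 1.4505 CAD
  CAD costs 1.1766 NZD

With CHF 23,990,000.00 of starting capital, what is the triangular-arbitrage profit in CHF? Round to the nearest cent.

Profitable loop is CHF → CAD → NZD → CHF:
CHF 23,990,000.00 × 1.4505 = CAD 34,797,495.00
CAD 34,797,495.00 × 1.1766 = NZD 40,942,732.62
NZD 40,942,732.62 ÷ 1.6711 = CHF 24,500,468.32
Profit = CHF 24,500,468.32 − CHF 23,990,000.00

Profit: CHF 510,468.32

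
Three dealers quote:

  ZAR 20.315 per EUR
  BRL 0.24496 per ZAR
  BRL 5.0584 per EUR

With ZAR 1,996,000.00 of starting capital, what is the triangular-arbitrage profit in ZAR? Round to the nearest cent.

Profit: ZAR 32,904.97

Profitable loop is ZAR → EUR → BRL → ZAR:
ZAR 1,996,000.00 ÷ 20.315 = EUR 98,252.52
EUR 98,252.52 × 5.0584 = BRL 497,000.56
BRL 497,000.56 ÷ 0.24496 = ZAR 2,028,904.97
Profit = ZAR 2,028,904.97 − ZAR 1,996,000.00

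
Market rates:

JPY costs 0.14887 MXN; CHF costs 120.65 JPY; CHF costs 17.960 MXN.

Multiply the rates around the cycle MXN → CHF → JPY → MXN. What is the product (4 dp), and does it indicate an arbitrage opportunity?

1.0001 (no arbitrage)

Around MXN → CHF → JPY → MXN: 1 ÷ 17.960 × 120.65 × 0.14887 = 1.000065
Product ≈ 1 (deviation 0.006%, within rounding noise).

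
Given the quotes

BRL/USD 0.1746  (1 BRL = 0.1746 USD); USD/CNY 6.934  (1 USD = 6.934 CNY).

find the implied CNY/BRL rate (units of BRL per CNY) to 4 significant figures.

CNY/BRL = 0.8260

1 CNY ÷ 6.934 = 0.144217 USD
0.144217 USD ÷ 0.1746 = 0.825985 BRL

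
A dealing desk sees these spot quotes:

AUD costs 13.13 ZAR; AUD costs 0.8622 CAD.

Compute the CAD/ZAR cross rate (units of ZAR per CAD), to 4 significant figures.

CAD/ZAR = 15.23

1 CAD ÷ 0.8622 = 1.15982 AUD
1.15982 AUD × 13.13 = 15.2285 ZAR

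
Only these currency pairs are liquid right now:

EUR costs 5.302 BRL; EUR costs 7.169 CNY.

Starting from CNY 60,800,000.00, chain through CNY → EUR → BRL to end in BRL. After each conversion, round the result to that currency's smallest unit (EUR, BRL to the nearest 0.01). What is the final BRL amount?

BRL 44,966,048.28

CNY 60,800,000.00 ÷ 7.169 = EUR 8,480,959.69
EUR 8,480,959.69 × 5.302 = BRL 44,966,048.28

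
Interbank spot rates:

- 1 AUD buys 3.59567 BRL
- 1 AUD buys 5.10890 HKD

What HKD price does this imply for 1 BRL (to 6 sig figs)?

BRL/HKD = 1.42085

1 BRL ÷ 3.59567 = 0.278112 AUD
0.278112 AUD × 5.10890 = 1.42085 HKD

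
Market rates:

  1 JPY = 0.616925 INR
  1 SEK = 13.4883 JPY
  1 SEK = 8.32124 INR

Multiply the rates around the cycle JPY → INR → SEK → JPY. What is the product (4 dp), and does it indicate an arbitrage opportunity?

Around JPY → INR → SEK → JPY: 1 × 0.616925 ÷ 8.32124 × 13.4883 = 1.000004
Product ≈ 1 (deviation 0.000%, within rounding noise).

1.0000 (no arbitrage)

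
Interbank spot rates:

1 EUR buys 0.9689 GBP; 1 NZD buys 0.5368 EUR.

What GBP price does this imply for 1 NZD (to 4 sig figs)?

1 NZD × 0.5368 = 0.5368 EUR
0.5368 EUR × 0.9689 = 0.520106 GBP

NZD/GBP = 0.5201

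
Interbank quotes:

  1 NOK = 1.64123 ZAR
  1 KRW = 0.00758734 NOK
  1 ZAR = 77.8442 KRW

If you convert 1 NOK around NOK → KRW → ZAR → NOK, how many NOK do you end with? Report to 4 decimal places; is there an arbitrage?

Around NOK → KRW → ZAR → NOK: 1 ÷ 0.00758734 ÷ 77.8442 ÷ 1.64123 = 1.031608
Product > 1; profitable direction is NOK → KRW → ZAR → NOK.

1.0316 (arbitrage exists)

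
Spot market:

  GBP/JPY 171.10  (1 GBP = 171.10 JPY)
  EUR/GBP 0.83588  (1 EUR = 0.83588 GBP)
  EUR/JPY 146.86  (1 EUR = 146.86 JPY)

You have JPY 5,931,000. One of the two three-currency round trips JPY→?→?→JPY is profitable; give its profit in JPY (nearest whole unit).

Profitable loop is JPY → GBP → EUR → JPY:
JPY 5,931,000 ÷ 171.10 = GBP 34,663.94
GBP 34,663.94 ÷ 0.83588 = EUR 41,469.99
EUR 41,469.99 × 146.86 = JPY 6,090,283
Profit = JPY 6,090,283 − JPY 5,931,000

Profit: JPY 159,283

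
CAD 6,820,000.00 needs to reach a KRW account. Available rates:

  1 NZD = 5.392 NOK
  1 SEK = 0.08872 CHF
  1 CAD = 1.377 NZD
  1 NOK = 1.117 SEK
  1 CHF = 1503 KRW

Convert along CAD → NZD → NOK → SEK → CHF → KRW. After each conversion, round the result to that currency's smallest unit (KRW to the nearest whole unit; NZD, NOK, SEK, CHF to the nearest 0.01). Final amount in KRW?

CAD 6,820,000.00 × 1.377 = NZD 9,391,140.00
NZD 9,391,140.00 × 5.392 = NOK 50,637,026.88
NOK 50,637,026.88 × 1.117 = SEK 56,561,559.02
SEK 56,561,559.02 × 0.08872 = CHF 5,018,141.52
CHF 5,018,141.52 × 1503 = KRW 7,542,266,705

KRW 7,542,266,705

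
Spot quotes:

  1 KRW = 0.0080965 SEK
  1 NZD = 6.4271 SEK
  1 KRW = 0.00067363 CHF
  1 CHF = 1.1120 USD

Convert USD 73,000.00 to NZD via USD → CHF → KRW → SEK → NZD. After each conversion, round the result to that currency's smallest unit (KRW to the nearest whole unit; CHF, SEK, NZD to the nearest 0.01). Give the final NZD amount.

USD 73,000.00 ÷ 1.1120 = CHF 65,647.48
CHF 65,647.48 ÷ 0.00067363 = KRW 97,453,320
KRW 97,453,320 × 0.0080965 = SEK 789,030.81
SEK 789,030.81 ÷ 6.4271 = NZD 122,766.23

NZD 122,766.23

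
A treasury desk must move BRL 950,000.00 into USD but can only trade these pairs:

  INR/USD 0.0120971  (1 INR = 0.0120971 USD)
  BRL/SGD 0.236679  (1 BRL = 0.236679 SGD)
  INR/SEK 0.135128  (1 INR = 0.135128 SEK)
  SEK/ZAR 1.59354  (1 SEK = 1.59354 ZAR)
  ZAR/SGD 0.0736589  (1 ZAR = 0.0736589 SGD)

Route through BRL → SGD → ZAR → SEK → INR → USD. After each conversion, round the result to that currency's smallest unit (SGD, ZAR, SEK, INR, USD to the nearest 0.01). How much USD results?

BRL 950,000.00 × 0.236679 = SGD 224,845.05
SGD 224,845.05 ÷ 0.0736589 = ZAR 3,052,517.08
ZAR 3,052,517.08 ÷ 1.59354 = SEK 1,915,557.24
SEK 1,915,557.24 ÷ 0.135128 = INR 14,175,872.06
INR 14,175,872.06 × 0.0120971 = USD 171,486.94

USD 171,486.94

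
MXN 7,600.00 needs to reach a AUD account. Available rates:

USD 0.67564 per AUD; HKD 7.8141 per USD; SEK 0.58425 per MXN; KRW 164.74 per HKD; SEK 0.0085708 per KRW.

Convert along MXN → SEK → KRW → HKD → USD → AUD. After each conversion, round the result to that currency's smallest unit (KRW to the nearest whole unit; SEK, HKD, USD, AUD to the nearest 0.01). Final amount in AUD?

MXN 7,600.00 × 0.58425 = SEK 4,440.30
SEK 4,440.30 ÷ 0.0085708 = KRW 518,073
KRW 518,073 ÷ 164.74 = HKD 3,144.79
HKD 3,144.79 ÷ 7.8141 = USD 402.45
USD 402.45 ÷ 0.67564 = AUD 595.66

AUD 595.66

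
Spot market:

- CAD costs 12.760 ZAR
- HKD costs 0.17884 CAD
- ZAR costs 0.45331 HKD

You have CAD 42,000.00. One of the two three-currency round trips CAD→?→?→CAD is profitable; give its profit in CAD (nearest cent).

Profitable loop is CAD → ZAR → HKD → CAD:
CAD 42,000.00 × 12.760 = ZAR 535,920.00
ZAR 535,920.00 × 0.45331 = HKD 242,937.90
HKD 242,937.90 × 0.17884 = CAD 43,447.01
Profit = CAD 43,447.01 − CAD 42,000.00

Profit: CAD 1,447.01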